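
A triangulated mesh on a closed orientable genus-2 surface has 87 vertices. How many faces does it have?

178

χ = 2 − 2·2 = -2, and every face is a triangle so 3F = 2E.
V − E + F = -2 with E = 3F/2 gives 87 − (3/2 − 1)·F = -2, so F = 178 and E = 267.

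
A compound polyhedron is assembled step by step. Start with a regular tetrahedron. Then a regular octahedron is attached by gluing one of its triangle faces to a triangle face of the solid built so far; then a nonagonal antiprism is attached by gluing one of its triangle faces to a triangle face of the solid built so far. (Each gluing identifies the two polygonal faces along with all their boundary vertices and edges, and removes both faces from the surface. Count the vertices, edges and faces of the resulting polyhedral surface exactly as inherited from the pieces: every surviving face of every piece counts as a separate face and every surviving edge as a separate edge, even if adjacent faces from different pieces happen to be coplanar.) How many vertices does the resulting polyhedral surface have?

A regular tetrahedron: V=4, E=6, F=4.
Attach a regular octahedron (V=6, E=12, F=8) along a 3-gon: merge 3 vertices and 3 edges, delete both glued faces → V=7, E=15, F=10.
Attach a nonagonal antiprism (V=18, E=36, F=20) along a 3-gon: merge 3 vertices and 3 edges, delete both glued faces → V=22, E=48, F=28.
Check: V − E + F = 22 − 48 + 28 = 2.

22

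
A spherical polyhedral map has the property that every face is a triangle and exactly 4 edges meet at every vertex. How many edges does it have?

Each face has 3 edges and each edge borders two faces, so 2E = 3F.
Each vertex has degree 4, so 4V = 2E and hence V = 3F/4.
Euler: V − E + F = 2 ⇒ (3F/4) − (3F/2) + F = 2.
Multiply by 8: (6 − 12 + 8)F = 16, i.e. 2F = 16.
So F = 8, E = 3·8/2 = 12, V = 3·8/4 = 6.

12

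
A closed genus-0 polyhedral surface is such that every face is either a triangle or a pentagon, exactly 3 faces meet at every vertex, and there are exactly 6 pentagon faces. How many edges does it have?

18

Let x be the number of triangles; then F = 6 + x.
Edge–face incidences: 2E = 5·6 + 3·x = 30 + 3x.
Every vertex has degree 3, so 3V = 2E.
Euler: V − E + F = 2 ⇒ (2E)/3 − E + (6 + x) = 2.
Multiply by 6: 2·(2E) − 3·(2E) + 6·(6 + x) = 12, i.e. 36 + 6x − (30 + 3x) = 12.
Collecting terms: 3x + 6 = 12, so 3x = 6, so x = 2.
Then 2E = 30 + 3·2 = 36, so E = 18, V = 2E/3 = 12, F = 6 + 2 = 8.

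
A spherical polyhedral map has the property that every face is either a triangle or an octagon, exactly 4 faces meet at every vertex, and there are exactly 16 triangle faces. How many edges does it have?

Let x be the number of octagons; then F = 16 + x.
Edge–face incidences: 2E = 3·16 + 8·x = 48 + 8x.
Every vertex has degree 4, so 4V = 2E.
Euler: V − E + F = 2 ⇒ (2E)/4 − E + (16 + x) = 2.
Multiply by 8: 2·(2E) − 4·(2E) + 8·(16 + x) = 16, i.e. 128 + 8x − 2·(48 + 8x) = 16.
Collecting terms: −8x + 32 = 16, so −8x = −16, so x = 2.
Then 2E = 48 + 8·2 = 64, so E = 32, V = 2E/4 = 16, F = 16 + 2 = 18.

32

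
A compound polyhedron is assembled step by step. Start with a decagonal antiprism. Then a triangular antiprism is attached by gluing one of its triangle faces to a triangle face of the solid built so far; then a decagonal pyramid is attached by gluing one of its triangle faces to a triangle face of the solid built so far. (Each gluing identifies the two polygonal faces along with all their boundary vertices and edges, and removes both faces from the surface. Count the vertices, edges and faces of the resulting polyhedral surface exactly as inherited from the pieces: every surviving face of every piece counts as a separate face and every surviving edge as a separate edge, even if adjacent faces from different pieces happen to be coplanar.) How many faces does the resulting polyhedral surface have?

A decagonal antiprism: V=20, E=40, F=22.
Attach a triangular antiprism (V=6, E=12, F=8) along a 3-gon: merge 3 vertices and 3 edges, delete both glued faces → V=23, E=49, F=28.
Attach a decagonal pyramid (V=11, E=20, F=11) along a 3-gon: merge 3 vertices and 3 edges, delete both glued faces → V=31, E=66, F=37.
Check: V − E + F = 31 − 66 + 37 = 2.

37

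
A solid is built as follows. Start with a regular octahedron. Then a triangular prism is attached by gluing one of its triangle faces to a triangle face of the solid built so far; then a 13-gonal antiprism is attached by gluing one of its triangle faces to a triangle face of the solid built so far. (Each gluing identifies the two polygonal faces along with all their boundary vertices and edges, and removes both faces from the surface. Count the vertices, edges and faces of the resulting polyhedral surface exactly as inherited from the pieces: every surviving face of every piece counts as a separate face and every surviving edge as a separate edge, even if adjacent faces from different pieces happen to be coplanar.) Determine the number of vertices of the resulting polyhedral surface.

A regular octahedron: V=6, E=12, F=8.
Attach a triangular prism (V=6, E=9, F=5) along a 3-gon: merge 3 vertices and 3 edges, delete both glued faces → V=9, E=18, F=11.
Attach a 13-gonal antiprism (V=26, E=52, F=28) along a 3-gon: merge 3 vertices and 3 edges, delete both glued faces → V=32, E=67, F=37.
Check: V − E + F = 32 − 67 + 37 = 2.

32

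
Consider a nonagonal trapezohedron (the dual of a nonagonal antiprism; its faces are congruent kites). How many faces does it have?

The n-trapezohedron (dual of the n-antiprism) has V = 2·9 + 2 = 20, E = 4·9 = 36, F = 2·9 = 18.

18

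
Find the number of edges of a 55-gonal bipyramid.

A bipyramid over an n-gon has 2n triangular faces and n + 2 vertices: V = 55 + 2 = 57, E = 3·55 = 165, F = 2·55 = 110.

165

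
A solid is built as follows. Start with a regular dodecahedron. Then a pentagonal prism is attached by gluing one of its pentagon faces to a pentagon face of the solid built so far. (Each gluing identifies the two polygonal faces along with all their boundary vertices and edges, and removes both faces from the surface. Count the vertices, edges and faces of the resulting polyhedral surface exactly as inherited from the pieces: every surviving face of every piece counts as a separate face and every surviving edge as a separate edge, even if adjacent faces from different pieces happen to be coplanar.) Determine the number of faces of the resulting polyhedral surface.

A regular dodecahedron: V=20, E=30, F=12.
Attach a pentagonal prism (V=10, E=15, F=7) along a 5-gon: merge 5 vertices and 5 edges, delete both glued faces → V=25, E=40, F=17.
Check: V − E + F = 25 − 40 + 17 = 2.

17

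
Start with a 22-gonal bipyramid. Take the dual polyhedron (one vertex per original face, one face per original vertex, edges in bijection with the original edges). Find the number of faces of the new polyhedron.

24

The base solid has V = 24, E = 66, F = 44.
The dual swaps V and F and preserves E: V′ = F = 44, E′ = E = 66, F′ = V = 24.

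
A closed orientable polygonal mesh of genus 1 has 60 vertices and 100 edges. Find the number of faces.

For a closed orientable surface of genus 1, χ = 2 − 2·1 = 0.
F = 0 − V + E = 0 − 60 + 100 = 40.

40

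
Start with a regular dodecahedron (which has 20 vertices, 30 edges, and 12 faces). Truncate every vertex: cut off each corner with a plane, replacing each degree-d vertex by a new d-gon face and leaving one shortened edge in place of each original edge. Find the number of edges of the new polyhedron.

Truncation replaces each original edge-end by a new vertex, so V′ = 2E = 60.
Each original edge survives, and each old vertex of degree d contributes d new edges; summing degrees gives Σd = 2E, so E′ = E + 2E = 3E = 90.
Each original face survives and each original vertex becomes one new face: F′ = F + V = 32.

90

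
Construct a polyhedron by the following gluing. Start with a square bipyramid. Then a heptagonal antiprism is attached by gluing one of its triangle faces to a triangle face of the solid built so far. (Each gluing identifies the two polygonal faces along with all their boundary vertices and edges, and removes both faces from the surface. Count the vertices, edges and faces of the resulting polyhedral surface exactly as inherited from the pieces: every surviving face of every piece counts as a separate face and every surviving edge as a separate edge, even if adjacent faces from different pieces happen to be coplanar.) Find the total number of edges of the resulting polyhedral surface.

37

A square bipyramid: V=6, E=12, F=8.
Attach a heptagonal antiprism (V=14, E=28, F=16) along a 3-gon: merge 3 vertices and 3 edges, delete both glued faces → V=17, E=37, F=22.
Check: V − E + F = 17 − 37 + 22 = 2.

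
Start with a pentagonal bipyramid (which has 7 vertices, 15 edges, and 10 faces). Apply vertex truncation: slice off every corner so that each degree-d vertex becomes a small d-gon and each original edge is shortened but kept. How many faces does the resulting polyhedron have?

Truncation replaces each original edge-end by a new vertex, so V′ = 2E = 30.
Each original edge survives, and each old vertex of degree d contributes d new edges; summing degrees gives Σd = 2E, so E′ = E + 2E = 3E = 45.
Each original face survives and each original vertex becomes one new face: F′ = F + V = 17.

17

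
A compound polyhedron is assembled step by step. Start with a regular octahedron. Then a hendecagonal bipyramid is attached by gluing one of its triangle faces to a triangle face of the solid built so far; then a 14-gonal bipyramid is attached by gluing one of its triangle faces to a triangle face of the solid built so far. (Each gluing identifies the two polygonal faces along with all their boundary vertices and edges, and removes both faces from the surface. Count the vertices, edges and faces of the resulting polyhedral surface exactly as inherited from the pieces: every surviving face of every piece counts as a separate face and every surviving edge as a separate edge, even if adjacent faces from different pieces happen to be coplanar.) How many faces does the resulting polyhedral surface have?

54

A regular octahedron: V=6, E=12, F=8.
Attach a hendecagonal bipyramid (V=13, E=33, F=22) along a 3-gon: merge 3 vertices and 3 edges, delete both glued faces → V=16, E=42, F=28.
Attach a 14-gonal bipyramid (V=16, E=42, F=28) along a 3-gon: merge 3 vertices and 3 edges, delete both glued faces → V=29, E=81, F=54.
Check: V − E + F = 29 − 81 + 54 = 2.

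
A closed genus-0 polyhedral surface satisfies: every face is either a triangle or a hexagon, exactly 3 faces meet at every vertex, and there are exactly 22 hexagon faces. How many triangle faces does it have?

Let x be the number of triangles; then F = 22 + x.
Edge–face incidences: 2E = 6·22 + 3·x = 132 + 3x.
Every vertex has degree 3, so 3V = 2E.
Euler: V − E + F = 2 ⇒ (2E)/3 − E + (22 + x) = 2.
Multiply by 6: 2·(2E) − 3·(2E) + 6·(22 + x) = 12, i.e. 132 + 6x − (132 + 3x) = 12.
Collecting terms: 3x = 12, so x = 4.
Then 2E = 132 + 3·4 = 144, so E = 72, V = 2E/3 = 48, F = 22 + 4 = 26.

4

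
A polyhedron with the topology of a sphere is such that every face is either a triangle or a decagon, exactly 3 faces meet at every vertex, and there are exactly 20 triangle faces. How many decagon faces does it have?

Let x be the number of decagons; then F = 20 + x.
Edge–face incidences: 2E = 3·20 + 10·x = 60 + 10x.
Every vertex has degree 3, so 3V = 2E.
Euler: V − E + F = 2 ⇒ (2E)/3 − E + (20 + x) = 2.
Multiply by 6: 2·(2E) − 3·(2E) + 6·(20 + x) = 12, i.e. 120 + 6x − (60 + 10x) = 12.
Collecting terms: −4x + 60 = 12, so −4x = −48, so x = 12.
Then 2E = 60 + 10·12 = 180, so E = 90, V = 2E/3 = 60, F = 20 + 12 = 32.

12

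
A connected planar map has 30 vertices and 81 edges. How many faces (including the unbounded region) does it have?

53

Euler's formula for a connected plane graph: V − E + F = 2, so F = 2 − 30 + 81 = 53.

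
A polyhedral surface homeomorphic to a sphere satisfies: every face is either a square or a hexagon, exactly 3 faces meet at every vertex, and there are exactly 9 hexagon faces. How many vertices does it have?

Let x be the number of squares; then F = 9 + x.
Edge–face incidences: 2E = 6·9 + 4·x = 54 + 4x.
Every vertex has degree 3, so 3V = 2E.
Euler: V − E + F = 2 ⇒ (2E)/3 − E + (9 + x) = 2.
Multiply by 6: 2·(2E) − 3·(2E) + 6·(9 + x) = 12, i.e. 54 + 6x − (54 + 4x) = 12.
Collecting terms: 2x = 12, so x = 6.
Then 2E = 54 + 4·6 = 78, so E = 39, V = 2E/3 = 26, F = 9 + 6 = 15.

26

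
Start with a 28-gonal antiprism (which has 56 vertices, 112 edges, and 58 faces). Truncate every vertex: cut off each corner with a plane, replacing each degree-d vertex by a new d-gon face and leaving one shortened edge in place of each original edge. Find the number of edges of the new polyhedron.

336

Truncation replaces each original edge-end by a new vertex, so V′ = 2E = 224.
Each original edge survives, and each old vertex of degree d contributes d new edges; summing degrees gives Σd = 2E, so E′ = E + 2E = 3E = 336.
Each original face survives and each original vertex becomes one new face: F′ = F + V = 114.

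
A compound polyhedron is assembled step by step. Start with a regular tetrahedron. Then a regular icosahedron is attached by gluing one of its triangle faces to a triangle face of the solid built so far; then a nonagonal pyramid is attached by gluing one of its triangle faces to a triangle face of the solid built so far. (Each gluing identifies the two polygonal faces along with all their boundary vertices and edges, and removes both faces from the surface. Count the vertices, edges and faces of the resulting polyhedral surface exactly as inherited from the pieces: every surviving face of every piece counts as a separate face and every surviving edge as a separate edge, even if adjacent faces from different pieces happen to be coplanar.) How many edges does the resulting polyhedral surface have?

48

A regular tetrahedron: V=4, E=6, F=4.
Attach a regular icosahedron (V=12, E=30, F=20) along a 3-gon: merge 3 vertices and 3 edges, delete both glued faces → V=13, E=33, F=22.
Attach a nonagonal pyramid (V=10, E=18, F=10) along a 3-gon: merge 3 vertices and 3 edges, delete both glued faces → V=20, E=48, F=30.
Check: V − E + F = 20 − 48 + 30 = 2.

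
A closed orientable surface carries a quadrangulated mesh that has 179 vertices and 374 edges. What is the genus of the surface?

5

Every face is a square and each edge borders two faces, so 4F = 2·374, giving F = 187.
χ = V − E + F = 179 − 374 + 187 = -8.
For a closed orientable surface χ = 2 − 2g, so g = (2 − (-8))/2 = 5.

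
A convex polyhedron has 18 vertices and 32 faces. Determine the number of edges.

48

Here V − E + F = 2.
E = V + F − (2) = 18 + 32 − (2) = 48.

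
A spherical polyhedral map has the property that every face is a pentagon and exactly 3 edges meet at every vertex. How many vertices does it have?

Each face has 5 edges and each edge borders two faces, so 2E = 5F.
Each vertex has degree 3, so 3V = 2E and hence V = 5F/3.
Euler: V − E + F = 2 ⇒ (5F/3) − (5F/2) + F = 2.
Multiply by 6: (10 − 15 + 6)F = 12, i.e. 1F = 12.
So F = 12, E = 5·12/2 = 30, V = 5·12/3 = 20.

20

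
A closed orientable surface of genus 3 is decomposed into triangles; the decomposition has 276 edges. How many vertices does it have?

χ = 2 − 2·3 = -4, and every face is a triangle so 3F = 2E.
F = 2E/3 = 184. Then V = -4 + E − F = -4 + 276 − 184 = 88.

88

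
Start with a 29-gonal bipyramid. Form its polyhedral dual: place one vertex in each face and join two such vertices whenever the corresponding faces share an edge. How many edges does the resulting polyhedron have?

The base solid has V = 31, E = 87, F = 58.
The dual swaps V and F and preserves E: V′ = F = 58, E′ = E = 87, F′ = V = 31.

87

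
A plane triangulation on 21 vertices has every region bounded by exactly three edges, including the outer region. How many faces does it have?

38

In a plane triangulation 3F = 2E and V − E + F = 2, so F = 2V − 4 = 2·21 − 4 = 38.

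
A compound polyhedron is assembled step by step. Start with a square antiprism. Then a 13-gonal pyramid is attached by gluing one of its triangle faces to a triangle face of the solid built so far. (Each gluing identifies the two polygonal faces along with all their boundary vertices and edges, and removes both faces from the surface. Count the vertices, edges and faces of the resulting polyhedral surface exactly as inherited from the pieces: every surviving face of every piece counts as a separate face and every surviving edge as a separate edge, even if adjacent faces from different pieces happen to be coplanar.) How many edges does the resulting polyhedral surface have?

39

A square antiprism: V=8, E=16, F=10.
Attach a 13-gonal pyramid (V=14, E=26, F=14) along a 3-gon: merge 3 vertices and 3 edges, delete both glued faces → V=19, E=39, F=22.
Check: V − E + F = 19 − 39 + 22 = 2.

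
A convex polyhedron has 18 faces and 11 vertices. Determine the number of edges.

27

Here V − E + F = 2.
E = V + F − (2) = 11 + 18 − (2) = 27.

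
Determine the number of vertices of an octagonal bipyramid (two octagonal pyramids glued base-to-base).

A bipyramid over an n-gon has 2n triangular faces and n + 2 vertices: V = 8 + 2 = 10, E = 3·8 = 24, F = 2·8 = 16.

10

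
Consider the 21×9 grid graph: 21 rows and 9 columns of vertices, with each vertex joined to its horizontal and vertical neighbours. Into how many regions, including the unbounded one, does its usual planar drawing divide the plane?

The grid has V = 21·9 = 189 vertices and E = 21·8 + 9·20 = 348 edges.
F = 2 − V + E = 2 − 189 + 348 = 161.

161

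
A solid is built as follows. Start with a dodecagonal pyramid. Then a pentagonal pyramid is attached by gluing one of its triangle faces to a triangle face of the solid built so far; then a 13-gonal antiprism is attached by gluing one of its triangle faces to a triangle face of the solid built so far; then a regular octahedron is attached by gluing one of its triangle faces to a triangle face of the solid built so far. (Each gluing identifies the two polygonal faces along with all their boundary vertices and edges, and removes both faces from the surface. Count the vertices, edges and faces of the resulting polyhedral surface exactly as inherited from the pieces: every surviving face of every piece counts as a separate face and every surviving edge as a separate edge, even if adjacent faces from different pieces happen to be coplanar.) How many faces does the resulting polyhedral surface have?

49

A dodecagonal pyramid: V=13, E=24, F=13.
Attach a pentagonal pyramid (V=6, E=10, F=6) along a 3-gon: merge 3 vertices and 3 edges, delete both glued faces → V=16, E=31, F=17.
Attach a 13-gonal antiprism (V=26, E=52, F=28) along a 3-gon: merge 3 vertices and 3 edges, delete both glued faces → V=39, E=80, F=43.
Attach a regular octahedron (V=6, E=12, F=8) along a 3-gon: merge 3 vertices and 3 edges, delete both glued faces → V=42, E=89, F=49.
Check: V − E + F = 42 − 89 + 49 = 2.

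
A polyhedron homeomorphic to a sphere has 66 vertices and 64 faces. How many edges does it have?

128

Here V − E + F = 2.
E = V + F − (2) = 66 + 64 − (2) = 128.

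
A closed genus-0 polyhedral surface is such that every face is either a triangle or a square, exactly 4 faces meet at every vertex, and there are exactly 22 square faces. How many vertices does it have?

Let x be the number of triangles; then F = 22 + x.
Edge–face incidences: 2E = 4·22 + 3·x = 88 + 3x.
Every vertex has degree 4, so 4V = 2E.
Euler: V − E + F = 2 ⇒ (2E)/4 − E + (22 + x) = 2.
Multiply by 8: 2·(2E) − 4·(2E) + 8·(22 + x) = 16, i.e. 176 + 8x − 2·(88 + 3x) = 16.
Collecting terms: 2x = 16, so x = 8.
Then 2E = 88 + 3·8 = 112, so E = 56, V = 2E/4 = 28, F = 22 + 8 = 30.

28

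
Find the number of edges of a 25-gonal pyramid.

A pyramid on an n-gon base has one n-gon and n triangles: V = 25 + 1 = 26, E = 2·25 = 50, F = 25 + 1 = 26.

50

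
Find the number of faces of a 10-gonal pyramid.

11

A pyramid on an n-gon base has one n-gon and n triangles: V = 10 + 1 = 11, E = 2·10 = 20, F = 10 + 1 = 11.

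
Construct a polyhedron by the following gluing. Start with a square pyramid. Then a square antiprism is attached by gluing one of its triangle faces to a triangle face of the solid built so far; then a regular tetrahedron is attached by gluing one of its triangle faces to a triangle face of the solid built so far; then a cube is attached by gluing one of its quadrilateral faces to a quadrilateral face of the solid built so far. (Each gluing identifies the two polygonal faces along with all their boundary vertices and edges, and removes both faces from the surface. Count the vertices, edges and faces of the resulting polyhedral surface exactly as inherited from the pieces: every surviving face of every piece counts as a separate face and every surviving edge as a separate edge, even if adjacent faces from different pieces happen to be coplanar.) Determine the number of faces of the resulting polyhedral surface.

A square pyramid: V=5, E=8, F=5.
Attach a square antiprism (V=8, E=16, F=10) along a 3-gon: merge 3 vertices and 3 edges, delete both glued faces → V=10, E=21, F=13.
Attach a regular tetrahedron (V=4, E=6, F=4) along a 3-gon: merge 3 vertices and 3 edges, delete both glued faces → V=11, E=24, F=15.
Attach a cube (V=8, E=12, F=6) along a 4-gon: merge 4 vertices and 4 edges, delete both glued faces → V=15, E=32, F=19.
Check: V − E + F = 15 − 32 + 19 = 2.

19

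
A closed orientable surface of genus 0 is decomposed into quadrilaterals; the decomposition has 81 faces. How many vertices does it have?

83

χ = 2 − 2·0 = 2, and every face is a square so 4F = 2E.
E = 4·81/2 = 162. Then V = 2 + E − F = 2 + 162 − 81 = 83.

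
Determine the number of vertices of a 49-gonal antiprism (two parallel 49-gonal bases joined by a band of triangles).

98

An antiprism on an n-gon has two n-gon caps and 2n triangles: V = 2·49 = 98, E = 4·49 = 196, F = 2·49 + 2 = 100.
Check: V − E + F = 98 − 196 + 100 = 2.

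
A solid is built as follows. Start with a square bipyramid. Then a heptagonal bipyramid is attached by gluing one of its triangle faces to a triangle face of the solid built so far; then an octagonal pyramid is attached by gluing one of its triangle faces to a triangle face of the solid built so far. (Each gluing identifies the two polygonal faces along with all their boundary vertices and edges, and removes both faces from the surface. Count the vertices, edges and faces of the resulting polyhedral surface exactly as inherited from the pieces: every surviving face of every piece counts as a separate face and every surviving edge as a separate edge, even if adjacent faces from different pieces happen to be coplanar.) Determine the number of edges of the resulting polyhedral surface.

A square bipyramid: V=6, E=12, F=8.
Attach a heptagonal bipyramid (V=9, E=21, F=14) along a 3-gon: merge 3 vertices and 3 edges, delete both glued faces → V=12, E=30, F=20.
Attach an octagonal pyramid (V=9, E=16, F=9) along a 3-gon: merge 3 vertices and 3 edges, delete both glued faces → V=18, E=43, F=27.
Check: V − E + F = 18 − 43 + 27 = 2.

43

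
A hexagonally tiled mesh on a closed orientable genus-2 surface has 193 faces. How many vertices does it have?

χ = 2 − 2·2 = -2, and every face is a hexagon so 6F = 2E.
E = 6·193/2 = 579. Then V = -2 + E − F = -2 + 579 − 193 = 384.

384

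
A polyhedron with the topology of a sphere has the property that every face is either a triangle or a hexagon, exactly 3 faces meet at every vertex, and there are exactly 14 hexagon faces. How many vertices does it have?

Let x be the number of triangles; then F = 14 + x.
Edge–face incidences: 2E = 6·14 + 3·x = 84 + 3x.
Every vertex has degree 3, so 3V = 2E.
Euler: V − E + F = 2 ⇒ (2E)/3 − E + (14 + x) = 2.
Multiply by 6: 2·(2E) − 3·(2E) + 6·(14 + x) = 12, i.e. 84 + 6x − (84 + 3x) = 12.
Collecting terms: 3x = 12, so x = 4.
Then 2E = 84 + 3·4 = 96, so E = 48, V = 2E/3 = 32, F = 14 + 4 = 18.

32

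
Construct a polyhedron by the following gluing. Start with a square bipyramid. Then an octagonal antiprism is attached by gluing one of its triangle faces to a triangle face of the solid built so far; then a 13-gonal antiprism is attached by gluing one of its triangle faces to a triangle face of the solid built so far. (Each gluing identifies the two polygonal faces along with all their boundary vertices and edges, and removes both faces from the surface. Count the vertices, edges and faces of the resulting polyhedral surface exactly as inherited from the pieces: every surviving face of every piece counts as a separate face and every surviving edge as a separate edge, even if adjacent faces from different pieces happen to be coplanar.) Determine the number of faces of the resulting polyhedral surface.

50

A square bipyramid: V=6, E=12, F=8.
Attach an octagonal antiprism (V=16, E=32, F=18) along a 3-gon: merge 3 vertices and 3 edges, delete both glued faces → V=19, E=41, F=24.
Attach a 13-gonal antiprism (V=26, E=52, F=28) along a 3-gon: merge 3 vertices and 3 edges, delete both glued faces → V=42, E=90, F=50.
Check: V − E + F = 42 − 90 + 50 = 2.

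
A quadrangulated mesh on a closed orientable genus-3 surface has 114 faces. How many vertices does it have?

110

χ = 2 − 2·3 = -4, and every face is a square so 4F = 2E.
E = 4·114/2 = 228. Then V = -4 + E − F = -4 + 228 − 114 = 110.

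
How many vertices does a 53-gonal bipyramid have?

A bipyramid over an n-gon has 2n triangular faces and n + 2 vertices: V = 53 + 2 = 55, E = 3·53 = 159, F = 2·53 = 106.
Check: V − E + F = 55 − 159 + 106 = 2.

55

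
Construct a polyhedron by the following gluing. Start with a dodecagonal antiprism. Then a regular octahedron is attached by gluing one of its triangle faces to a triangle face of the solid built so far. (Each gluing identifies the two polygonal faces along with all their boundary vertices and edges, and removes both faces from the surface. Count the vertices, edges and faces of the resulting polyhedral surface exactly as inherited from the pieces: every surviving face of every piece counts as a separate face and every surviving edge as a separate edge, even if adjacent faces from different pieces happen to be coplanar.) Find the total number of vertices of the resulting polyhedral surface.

A dodecagonal antiprism: V=24, E=48, F=26.
Attach a regular octahedron (V=6, E=12, F=8) along a 3-gon: merge 3 vertices and 3 edges, delete both glued faces → V=27, E=57, F=32.
Check: V − E + F = 27 − 57 + 32 = 2.

27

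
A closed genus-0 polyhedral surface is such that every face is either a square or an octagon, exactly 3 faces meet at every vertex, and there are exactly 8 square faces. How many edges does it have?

Let x be the number of octagons; then F = 8 + x.
Edge–face incidences: 2E = 4·8 + 8·x = 32 + 8x.
Every vertex has degree 3, so 3V = 2E.
Euler: V − E + F = 2 ⇒ (2E)/3 − E + (8 + x) = 2.
Multiply by 6: 2·(2E) − 3·(2E) + 6·(8 + x) = 12, i.e. 48 + 6x − (32 + 8x) = 12.
Collecting terms: −2x + 16 = 12, so −2x = −4, so x = 2.
Then 2E = 32 + 8·2 = 48, so E = 24, V = 2E/3 = 16, F = 8 + 2 = 10.

24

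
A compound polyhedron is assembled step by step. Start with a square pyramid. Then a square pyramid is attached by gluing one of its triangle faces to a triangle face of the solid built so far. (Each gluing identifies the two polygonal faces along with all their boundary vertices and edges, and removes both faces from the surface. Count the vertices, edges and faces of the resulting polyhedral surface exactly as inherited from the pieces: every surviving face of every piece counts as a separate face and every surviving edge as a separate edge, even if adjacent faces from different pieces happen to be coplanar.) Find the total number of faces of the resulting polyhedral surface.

8

A square pyramid: V=5, E=8, F=5.
Attach a square pyramid (V=5, E=8, F=5) along a 3-gon: merge 3 vertices and 3 edges, delete both glued faces → V=7, E=13, F=8.
Check: V − E + F = 7 − 13 + 8 = 2.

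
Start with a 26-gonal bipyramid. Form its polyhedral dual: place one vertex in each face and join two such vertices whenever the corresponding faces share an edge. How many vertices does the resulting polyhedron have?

52

The base solid has V = 28, E = 78, F = 52.
The dual swaps V and F and preserves E: V′ = F = 52, E′ = E = 78, F′ = V = 28.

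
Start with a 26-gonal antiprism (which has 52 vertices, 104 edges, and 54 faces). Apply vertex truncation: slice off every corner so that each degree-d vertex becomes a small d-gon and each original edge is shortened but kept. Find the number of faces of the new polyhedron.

106

Truncation replaces each original edge-end by a new vertex, so V′ = 2E = 208.
Each original edge survives, and each old vertex of degree d contributes d new edges; summing degrees gives Σd = 2E, so E′ = E + 2E = 3E = 312.
Each original face survives and each original vertex becomes one new face: F′ = F + V = 106.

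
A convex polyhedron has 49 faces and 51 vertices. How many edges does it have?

Here V − E + F = 2.
E = V + F − (2) = 51 + 49 − (2) = 98.

98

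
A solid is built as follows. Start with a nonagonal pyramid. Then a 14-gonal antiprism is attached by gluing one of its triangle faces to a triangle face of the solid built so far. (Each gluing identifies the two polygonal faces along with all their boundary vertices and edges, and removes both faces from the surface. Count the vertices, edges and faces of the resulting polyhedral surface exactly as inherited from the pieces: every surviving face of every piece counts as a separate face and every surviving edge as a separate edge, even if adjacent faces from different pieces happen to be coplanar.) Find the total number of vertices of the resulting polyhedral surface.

35

A nonagonal pyramid: V=10, E=18, F=10.
Attach a 14-gonal antiprism (V=28, E=56, F=30) along a 3-gon: merge 3 vertices and 3 edges, delete both glued faces → V=35, E=71, F=38.
Check: V − E + F = 35 − 71 + 38 = 2.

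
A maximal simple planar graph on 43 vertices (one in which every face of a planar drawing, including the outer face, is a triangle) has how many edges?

123

In a plane triangulation 3F = 2E and V − E + F = 2, so E = 3V − 6 = 3·43 − 6 = 123.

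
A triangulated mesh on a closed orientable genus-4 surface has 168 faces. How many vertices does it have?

χ = 2 − 2·4 = -6, and every face is a triangle so 3F = 2E.
E = 3·168/2 = 252. Then V = -6 + E − F = -6 + 252 − 168 = 78.

78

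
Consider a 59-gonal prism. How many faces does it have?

61

A prism on an n-gon has two n-gon bases and n rectangular sides: V = 2·59 = 118, E = 3·59 = 177, F = 59 + 2 = 61.
Check: V − E + F = 118 − 177 + 61 = 2.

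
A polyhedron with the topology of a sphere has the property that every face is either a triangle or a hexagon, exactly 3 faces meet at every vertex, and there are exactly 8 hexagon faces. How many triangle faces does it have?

Let x be the number of triangles; then F = 8 + x.
Edge–face incidences: 2E = 6·8 + 3·x = 48 + 3x.
Every vertex has degree 3, so 3V = 2E.
Euler: V − E + F = 2 ⇒ (2E)/3 − E + (8 + x) = 2.
Multiply by 6: 2·(2E) − 3·(2E) + 6·(8 + x) = 12, i.e. 48 + 6x − (48 + 3x) = 12.
Collecting terms: 3x = 12, so x = 4.
Then 2E = 48 + 3·4 = 60, so E = 30, V = 2E/3 = 20, F = 8 + 4 = 12.

4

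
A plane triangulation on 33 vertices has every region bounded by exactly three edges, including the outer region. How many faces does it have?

62

In a plane triangulation 3F = 2E and V − E + F = 2, so F = 2V − 4 = 2·33 − 4 = 62.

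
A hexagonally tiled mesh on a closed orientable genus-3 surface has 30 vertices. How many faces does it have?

χ = 2 − 2·3 = -4, and every face is a hexagon so 6F = 2E.
V − E + F = -4 with E = 6F/2 gives 30 − (6/2 − 1)·F = -4, so F = 17 and E = 51.

17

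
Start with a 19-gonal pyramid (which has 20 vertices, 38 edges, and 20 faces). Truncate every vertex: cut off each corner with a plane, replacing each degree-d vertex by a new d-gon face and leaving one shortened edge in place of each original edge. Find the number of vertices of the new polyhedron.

76

Truncation replaces each original edge-end by a new vertex, so V′ = 2E = 76.
Each original edge survives, and each old vertex of degree d contributes d new edges; summing degrees gives Σd = 2E, so E′ = E + 2E = 3E = 114.
Each original face survives and each original vertex becomes one new face: F′ = F + V = 40.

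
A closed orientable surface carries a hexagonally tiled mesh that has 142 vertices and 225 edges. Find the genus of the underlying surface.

5

Every face is a hexagon and each edge borders two faces, so 6F = 2·225, giving F = 75.
χ = V − E + F = 142 − 225 + 75 = -8.
For a closed orientable surface χ = 2 − 2g, so g = (2 − (-8))/2 = 5.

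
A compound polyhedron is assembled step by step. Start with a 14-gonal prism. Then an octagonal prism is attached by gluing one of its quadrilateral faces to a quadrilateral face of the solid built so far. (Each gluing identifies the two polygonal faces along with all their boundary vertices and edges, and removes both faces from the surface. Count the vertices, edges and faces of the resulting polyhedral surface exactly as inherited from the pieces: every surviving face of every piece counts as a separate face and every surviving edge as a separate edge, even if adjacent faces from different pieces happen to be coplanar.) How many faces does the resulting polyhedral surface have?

24

A 14-gonal prism: V=28, E=42, F=16.
Attach an octagonal prism (V=16, E=24, F=10) along a 4-gon: merge 4 vertices and 4 edges, delete both glued faces → V=40, E=62, F=24.
Check: V − E + F = 40 − 62 + 24 = 2.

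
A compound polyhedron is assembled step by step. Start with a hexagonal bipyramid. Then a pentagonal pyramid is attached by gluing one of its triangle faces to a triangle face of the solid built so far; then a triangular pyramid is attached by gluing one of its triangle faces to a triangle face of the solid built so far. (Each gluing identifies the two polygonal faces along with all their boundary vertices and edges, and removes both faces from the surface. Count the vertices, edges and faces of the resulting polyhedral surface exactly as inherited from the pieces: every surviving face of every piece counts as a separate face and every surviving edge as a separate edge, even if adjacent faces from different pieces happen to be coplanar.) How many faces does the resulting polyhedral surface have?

18

A hexagonal bipyramid: V=8, E=18, F=12.
Attach a pentagonal pyramid (V=6, E=10, F=6) along a 3-gon: merge 3 vertices and 3 edges, delete both glued faces → V=11, E=25, F=16.
Attach a triangular pyramid (V=4, E=6, F=4) along a 3-gon: merge 3 vertices and 3 edges, delete both glued faces → V=12, E=28, F=18.
Check: V − E + F = 12 − 28 + 18 = 2.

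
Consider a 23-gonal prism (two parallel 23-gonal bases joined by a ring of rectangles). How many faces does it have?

25

A prism on an n-gon has two n-gon bases and n rectangular sides: V = 2·23 = 46, E = 3·23 = 69, F = 23 + 2 = 25.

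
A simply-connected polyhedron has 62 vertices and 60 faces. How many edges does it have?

Here V − E + F = 2.
E = V + F − (2) = 62 + 60 − (2) = 120.

120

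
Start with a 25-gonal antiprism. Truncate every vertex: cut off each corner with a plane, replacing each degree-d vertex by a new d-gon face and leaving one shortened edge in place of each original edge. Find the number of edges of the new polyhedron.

The base solid has V = 50, E = 100, F = 52.
Truncation replaces each original edge-end by a new vertex, so V′ = 2E = 200.
Each original edge survives, and each old vertex of degree d contributes d new edges; summing degrees gives Σd = 2E, so E′ = E + 2E = 3E = 300.
Each original face survives and each original vertex becomes one new face: F′ = F + V = 102.

300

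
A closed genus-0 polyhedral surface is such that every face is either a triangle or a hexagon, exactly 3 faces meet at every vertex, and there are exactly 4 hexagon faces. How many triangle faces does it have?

Let x be the number of triangles; then F = 4 + x.
Edge–face incidences: 2E = 6·4 + 3·x = 24 + 3x.
Every vertex has degree 3, so 3V = 2E.
Euler: V − E + F = 2 ⇒ (2E)/3 − E + (4 + x) = 2.
Multiply by 6: 2·(2E) − 3·(2E) + 6·(4 + x) = 12, i.e. 24 + 6x − (24 + 3x) = 12.
Collecting terms: 3x = 12, so x = 4.
Then 2E = 24 + 3·4 = 36, so E = 18, V = 2E/3 = 12, F = 4 + 4 = 8.

4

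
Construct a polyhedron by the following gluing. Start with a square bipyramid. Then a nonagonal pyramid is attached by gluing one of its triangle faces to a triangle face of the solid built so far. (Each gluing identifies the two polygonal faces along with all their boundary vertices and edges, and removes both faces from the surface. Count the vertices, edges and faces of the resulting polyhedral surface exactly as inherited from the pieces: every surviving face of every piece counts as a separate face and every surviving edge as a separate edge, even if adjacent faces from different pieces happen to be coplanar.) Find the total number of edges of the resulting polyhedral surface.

27

A square bipyramid: V=6, E=12, F=8.
Attach a nonagonal pyramid (V=10, E=18, F=10) along a 3-gon: merge 3 vertices and 3 edges, delete both glued faces → V=13, E=27, F=16.
Check: V − E + F = 13 − 27 + 16 = 2.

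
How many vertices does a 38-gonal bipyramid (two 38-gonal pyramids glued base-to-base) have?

40

A bipyramid over an n-gon has 2n triangular faces and n + 2 vertices: V = 38 + 2 = 40, E = 3·38 = 114, F = 2·38 = 76.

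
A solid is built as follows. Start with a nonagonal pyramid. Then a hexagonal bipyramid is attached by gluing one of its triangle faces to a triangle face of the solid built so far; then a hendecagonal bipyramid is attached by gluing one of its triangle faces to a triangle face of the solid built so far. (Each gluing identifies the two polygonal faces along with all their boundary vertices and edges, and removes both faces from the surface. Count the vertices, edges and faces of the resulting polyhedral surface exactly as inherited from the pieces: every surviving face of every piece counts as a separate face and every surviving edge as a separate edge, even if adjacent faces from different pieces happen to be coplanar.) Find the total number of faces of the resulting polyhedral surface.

A nonagonal pyramid: V=10, E=18, F=10.
Attach a hexagonal bipyramid (V=8, E=18, F=12) along a 3-gon: merge 3 vertices and 3 edges, delete both glued faces → V=15, E=33, F=20.
Attach a hendecagonal bipyramid (V=13, E=33, F=22) along a 3-gon: merge 3 vertices and 3 edges, delete both glued faces → V=25, E=63, F=40.
Check: V − E + F = 25 − 63 + 40 = 2.

40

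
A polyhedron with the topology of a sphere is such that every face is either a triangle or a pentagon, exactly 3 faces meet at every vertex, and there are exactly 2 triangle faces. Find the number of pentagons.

Let x be the number of pentagons; then F = 2 + x.
Edge–face incidences: 2E = 3·2 + 5·x = 6 + 5x.
Every vertex has degree 3, so 3V = 2E.
Euler: V − E + F = 2 ⇒ (2E)/3 − E + (2 + x) = 2.
Multiply by 6: 2·(2E) − 3·(2E) + 6·(2 + x) = 12, i.e. 12 + 6x − (6 + 5x) = 12.
Collecting terms: x + 6 = 12, so x = 6.
Then 2E = 6 + 5·6 = 36, so E = 18, V = 2E/3 = 12, F = 2 + 6 = 8.

6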